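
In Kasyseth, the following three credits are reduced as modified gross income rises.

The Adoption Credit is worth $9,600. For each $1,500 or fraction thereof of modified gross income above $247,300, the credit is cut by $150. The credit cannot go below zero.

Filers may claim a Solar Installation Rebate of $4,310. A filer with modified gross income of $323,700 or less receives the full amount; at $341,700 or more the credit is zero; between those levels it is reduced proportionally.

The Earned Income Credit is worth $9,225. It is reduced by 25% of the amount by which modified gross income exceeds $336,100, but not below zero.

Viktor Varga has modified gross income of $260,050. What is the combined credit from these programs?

Adoption Credit: income exceeds $247,300 by $12,750, which is 9 full-or-partial $1,500 increments; reduction = 9 × $150 = $1,350, leaving $8,250.
Solar Installation Rebate: $260,050 is at or below the $323,700 threshold, so the full $4,310 applies.
Earned Income Credit: $260,050 is at or below the $336,100 threshold, so the full $9,225 applies.
Total: $8,250 + $4,310 + $9,225 = $21,785.

$21,785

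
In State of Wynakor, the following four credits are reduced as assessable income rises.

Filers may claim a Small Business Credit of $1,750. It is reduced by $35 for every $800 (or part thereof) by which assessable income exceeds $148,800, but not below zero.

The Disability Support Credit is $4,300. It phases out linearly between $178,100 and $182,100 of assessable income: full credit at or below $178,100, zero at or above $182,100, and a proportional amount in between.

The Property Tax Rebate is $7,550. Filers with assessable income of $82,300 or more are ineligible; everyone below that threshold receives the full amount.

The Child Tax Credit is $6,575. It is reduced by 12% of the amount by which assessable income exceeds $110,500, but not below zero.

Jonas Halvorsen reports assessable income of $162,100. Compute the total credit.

Small Business Credit: income exceeds $148,800 by $13,300, which is 17 full-or-partial $800 increments; reduction = 17 × $35 = $595, leaving $1,155.
Disability Support Credit: $162,100 is at or below the $178,100 threshold, so the full $4,300 applies.
Property Tax Rebate: $162,100 meets or exceeds the $82,300 cutoff, so the credit is $0.
Child Tax Credit: 12% of the $51,600 excess over $110,500 is $6,192; credit = $6,575 − $6,192 = $383.
Total: $1,155 + $4,300 + $0 + $383 = $5,838.

$5,838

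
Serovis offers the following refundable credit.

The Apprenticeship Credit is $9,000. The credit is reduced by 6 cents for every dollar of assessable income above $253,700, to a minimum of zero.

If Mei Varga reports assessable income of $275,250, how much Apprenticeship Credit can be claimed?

Apprenticeship Credit: 6% of the $21,550 excess over $253,700 is $1,293; credit = $9,000 − $1,293 = $7,707.

$7,707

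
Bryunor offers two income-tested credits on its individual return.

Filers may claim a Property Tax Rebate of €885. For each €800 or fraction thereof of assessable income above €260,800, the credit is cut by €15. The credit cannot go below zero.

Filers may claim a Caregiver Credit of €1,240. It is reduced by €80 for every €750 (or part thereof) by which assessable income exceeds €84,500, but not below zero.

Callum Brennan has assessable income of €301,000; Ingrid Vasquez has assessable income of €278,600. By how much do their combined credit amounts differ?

Callum (€301,000): Property Tax Rebate: income exceeds €260,800 by €40,200, which is 51 full-or-partial €800 increments; reduction = 51 × €15 = €765, leaving €120. Caregiver Credit: income exceeds €84,500 by €216,500 → 289 increments × €80 = €23,120 ≥ base, so the credit is €0. total €120 + €0 = €120
Ingrid (€278,600): Property Tax Rebate: income exceeds €260,800 by €17,800, which is 23 full-or-partial €800 increments; reduction = 23 × €15 = €345, leaving €540. Caregiver Credit: income exceeds €84,500 by €194,100 → 259 increments × €80 = €20,720 ≥ base, so the credit is €0. total €540 + €0 = €540
Difference: |€120 − €540| = €420.

€420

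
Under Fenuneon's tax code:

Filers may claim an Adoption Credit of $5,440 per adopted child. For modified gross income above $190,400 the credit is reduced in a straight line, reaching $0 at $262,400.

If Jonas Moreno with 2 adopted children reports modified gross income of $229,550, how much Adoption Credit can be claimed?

$4,964

Adoption Credit: base = 2 × $5,440 = $10,880. $229,550 is $39,150 into a $72,000 phase-out range, leaving 32,850/72,000 of the credit: $10,880 × 32,850/72,000 = $4,964.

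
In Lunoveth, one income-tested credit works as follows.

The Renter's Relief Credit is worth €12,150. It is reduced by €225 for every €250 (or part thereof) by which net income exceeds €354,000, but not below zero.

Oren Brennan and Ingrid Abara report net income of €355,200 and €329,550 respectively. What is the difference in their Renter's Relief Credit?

Oren (€355,200): Renter's Relief Credit: income exceeds €354,000 by €1,200, which is 5 full-or-partial €250 increments; reduction = 5 × €225 = €1,125, leaving €11,025.
Ingrid (€329,550): Renter's Relief Credit: €329,550 is at or below the €354,000 threshold, so the full €12,150 applies.
Difference: |€11,025 − €12,150| = €1,125.

€1,125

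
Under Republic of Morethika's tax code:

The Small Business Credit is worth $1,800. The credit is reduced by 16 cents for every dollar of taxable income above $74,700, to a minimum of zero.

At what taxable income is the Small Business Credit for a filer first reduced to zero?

$85,950

The credit falls by 16% of each dollar above $74,700, so it reaches zero when the excess is $1,800 / 16% = $11,250: income = $74,700 + $11,250 = $85,950.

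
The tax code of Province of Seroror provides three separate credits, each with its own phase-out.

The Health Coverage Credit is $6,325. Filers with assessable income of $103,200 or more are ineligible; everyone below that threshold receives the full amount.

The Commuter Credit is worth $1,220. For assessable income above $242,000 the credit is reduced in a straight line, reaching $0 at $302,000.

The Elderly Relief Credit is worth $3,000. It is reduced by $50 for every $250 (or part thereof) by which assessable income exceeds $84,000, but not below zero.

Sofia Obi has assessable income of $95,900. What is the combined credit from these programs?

$8,145

Health Coverage Credit: $95,900 is below the $103,200 cutoff, so the full $6,325 applies.
Commuter Credit: $95,900 is at or below the $242,000 threshold, so the full $1,220 applies.
Elderly Relief Credit: income exceeds $84,000 by $11,900, which is 48 full-or-partial $250 increments; reduction = 48 × $50 = $2,400, leaving $600.
Total: $6,325 + $1,220 + $600 = $8,145.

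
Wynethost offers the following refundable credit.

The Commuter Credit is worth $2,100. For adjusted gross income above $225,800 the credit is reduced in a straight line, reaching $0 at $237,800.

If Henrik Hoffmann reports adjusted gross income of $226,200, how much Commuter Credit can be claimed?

$2,030

Commuter Credit: $226,200 is $400 into a $12,000 phase-out range, leaving 11,600/12,000 of the credit: $2,100 × 11,600/12,000 = $2,030.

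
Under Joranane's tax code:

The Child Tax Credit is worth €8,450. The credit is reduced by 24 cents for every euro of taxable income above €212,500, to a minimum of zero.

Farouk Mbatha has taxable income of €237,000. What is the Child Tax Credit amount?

Child Tax Credit: 24% of the €24,500 excess over €212,500 is €5,880; credit = €8,450 − €5,880 = €2,570.

€2,570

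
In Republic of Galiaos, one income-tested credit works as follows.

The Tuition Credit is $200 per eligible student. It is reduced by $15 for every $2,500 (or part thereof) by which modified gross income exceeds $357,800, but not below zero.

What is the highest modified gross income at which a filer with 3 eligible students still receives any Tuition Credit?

$455,300

Full credit = 3 × $200 = $600.
After 39 increments the reduction is 39 × $15 = $585, leaving $15; one more increment wipes it out. Increment 39 ends at excess 39 × $2,500 = $97,500, so the highest qualifying income is $357,800 + $97,500 = $455,300.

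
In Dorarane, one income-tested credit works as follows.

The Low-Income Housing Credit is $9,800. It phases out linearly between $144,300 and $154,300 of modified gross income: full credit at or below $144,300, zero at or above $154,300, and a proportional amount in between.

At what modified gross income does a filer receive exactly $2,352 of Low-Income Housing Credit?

$151,900

$2,352 is 2,352/9,800 of the full $9,800, so 7,448/9,800 of the $10,000 range has been used: income = $144,300 + $10,000 × 7,448/9,800 = $151,900.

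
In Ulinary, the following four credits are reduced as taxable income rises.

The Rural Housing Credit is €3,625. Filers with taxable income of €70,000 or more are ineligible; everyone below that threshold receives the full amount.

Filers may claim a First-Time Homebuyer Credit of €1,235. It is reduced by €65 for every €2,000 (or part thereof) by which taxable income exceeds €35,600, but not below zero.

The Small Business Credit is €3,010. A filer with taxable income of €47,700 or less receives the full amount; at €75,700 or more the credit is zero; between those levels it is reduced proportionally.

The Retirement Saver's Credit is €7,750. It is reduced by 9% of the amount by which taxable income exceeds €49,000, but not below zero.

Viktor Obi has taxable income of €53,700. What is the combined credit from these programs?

€13,902

Rural Housing Credit: €53,700 is below the €70,000 cutoff, so the full €3,625 applies.
First-Time Homebuyer Credit: income exceeds €35,600 by €18,100, which is 10 full-or-partial €2,000 increments; reduction = 10 × €65 = €650, leaving €585.
Small Business Credit: €53,700 is €6,000 into a €28,000 phase-out range, leaving 22,000/28,000 of the credit: €3,010 × 22,000/28,000 = €2,365.
Retirement Saver's Credit: 9% of the €4,700 excess over €49,000 is €423; credit = €7,750 − €423 = €7,327.
Total: €3,625 + €585 + €2,365 + €7,327 = €13,902.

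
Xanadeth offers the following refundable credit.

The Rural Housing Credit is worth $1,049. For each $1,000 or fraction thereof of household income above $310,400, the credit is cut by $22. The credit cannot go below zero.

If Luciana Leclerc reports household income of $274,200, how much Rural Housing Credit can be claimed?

$1,049

Rural Housing Credit: $274,200 is at or below the $310,400 threshold, so the full $1,049 applies.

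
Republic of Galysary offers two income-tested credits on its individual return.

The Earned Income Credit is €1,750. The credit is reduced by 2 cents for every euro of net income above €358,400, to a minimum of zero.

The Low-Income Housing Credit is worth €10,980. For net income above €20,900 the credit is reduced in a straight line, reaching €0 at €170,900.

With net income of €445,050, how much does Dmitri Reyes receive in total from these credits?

€17

Earned Income Credit: 2% of the €86,650 excess over €358,400 is €1,733; credit = €1,750 − €1,733 = €17.
Low-Income Housing Credit: €445,050 is at or above €170,900, so the credit is €0.
Total: €17 + €0 = €17.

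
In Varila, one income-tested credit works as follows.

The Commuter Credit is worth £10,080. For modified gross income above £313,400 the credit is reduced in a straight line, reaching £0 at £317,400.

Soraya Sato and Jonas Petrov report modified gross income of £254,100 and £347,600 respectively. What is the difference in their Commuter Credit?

Soraya (£254,100): Commuter Credit: £254,100 is at or below the £313,400 threshold, so the full £10,080 applies.
Jonas (£347,600): Commuter Credit: £347,600 is at or above £317,400, so the credit is £0.
Difference: |£10,080 − £0| = £10,080.

£10,080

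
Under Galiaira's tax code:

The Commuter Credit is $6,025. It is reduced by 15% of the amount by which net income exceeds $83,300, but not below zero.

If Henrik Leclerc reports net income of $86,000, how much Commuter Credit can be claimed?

$5,620

Commuter Credit: 15% of the $2,700 excess over $83,300 is $405; credit = $6,025 − $405 = $5,620.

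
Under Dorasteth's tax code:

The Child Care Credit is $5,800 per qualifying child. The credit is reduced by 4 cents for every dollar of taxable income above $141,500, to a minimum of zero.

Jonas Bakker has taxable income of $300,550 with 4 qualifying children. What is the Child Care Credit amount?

$16,838

Child Care Credit: base = 4 × $5,800 = $23,200. 4% of the $159,050 excess over $141,500 is $6,362; credit = $23,200 − $6,362 = $16,838.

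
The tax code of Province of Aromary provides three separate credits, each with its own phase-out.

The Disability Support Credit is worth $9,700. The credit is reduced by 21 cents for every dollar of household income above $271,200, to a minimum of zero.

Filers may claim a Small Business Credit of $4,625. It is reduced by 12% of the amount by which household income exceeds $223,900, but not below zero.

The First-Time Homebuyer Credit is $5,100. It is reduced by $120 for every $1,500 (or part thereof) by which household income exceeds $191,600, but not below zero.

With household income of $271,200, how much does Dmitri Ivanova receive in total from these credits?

Disability Support Credit: $271,200 is at or below the $271,200 threshold, so the full $9,700 applies.
Small Business Credit: 12% of the $47,300 excess over $223,900 is $5,676 ≥ base, so the credit is $0.
First-Time Homebuyer Credit: income exceeds $191,600 by $79,600 → 54 increments × $120 = $6,480 ≥ base, so the credit is $0.
Total: $9,700 + $0 + $0 = $9,700.

$9,700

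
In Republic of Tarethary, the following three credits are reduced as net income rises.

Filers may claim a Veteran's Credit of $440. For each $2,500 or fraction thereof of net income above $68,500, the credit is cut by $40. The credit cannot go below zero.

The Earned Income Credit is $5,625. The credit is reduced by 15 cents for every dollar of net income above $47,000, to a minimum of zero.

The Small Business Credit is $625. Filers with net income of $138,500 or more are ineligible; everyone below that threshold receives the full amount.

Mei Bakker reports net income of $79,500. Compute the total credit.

$1,615

Veteran's Credit: income exceeds $68,500 by $11,000, which is 5 full-or-partial $2,500 increments; reduction = 5 × $40 = $200, leaving $240.
Earned Income Credit: 15% of the $32,500 excess over $47,000 is $4,875; credit = $5,625 − $4,875 = $750.
Small Business Credit: $79,500 is below the $138,500 cutoff, so the full $625 applies.
Total: $240 + $750 + $625 = $1,615.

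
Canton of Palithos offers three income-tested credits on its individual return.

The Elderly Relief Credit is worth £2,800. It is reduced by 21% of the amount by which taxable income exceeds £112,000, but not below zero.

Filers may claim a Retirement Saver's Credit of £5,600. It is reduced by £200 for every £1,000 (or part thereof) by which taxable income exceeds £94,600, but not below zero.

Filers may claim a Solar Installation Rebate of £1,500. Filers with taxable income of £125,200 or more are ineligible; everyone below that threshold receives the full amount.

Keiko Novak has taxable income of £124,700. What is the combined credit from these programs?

£1,633

Elderly Relief Credit: 21% of the £12,700 excess over £112,000 is £2,667; credit = £2,800 − £2,667 = £133.
Retirement Saver's Credit: income exceeds £94,600 by £30,100 → 31 increments × £200 = £6,200 ≥ base, so the credit is £0.
Solar Installation Rebate: £124,700 is below the £125,200 cutoff, so the full £1,500 applies.
Total: £133 + £0 + £1,500 = £1,633.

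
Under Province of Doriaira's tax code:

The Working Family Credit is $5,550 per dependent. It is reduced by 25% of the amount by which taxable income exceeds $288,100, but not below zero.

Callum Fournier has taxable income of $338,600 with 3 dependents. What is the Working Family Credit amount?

$4,025

Working Family Credit: base = 3 × $5,550 = $16,650. 25% of the $50,500 excess over $288,100 is $12,625; credit = $16,650 − $12,625 = $4,025.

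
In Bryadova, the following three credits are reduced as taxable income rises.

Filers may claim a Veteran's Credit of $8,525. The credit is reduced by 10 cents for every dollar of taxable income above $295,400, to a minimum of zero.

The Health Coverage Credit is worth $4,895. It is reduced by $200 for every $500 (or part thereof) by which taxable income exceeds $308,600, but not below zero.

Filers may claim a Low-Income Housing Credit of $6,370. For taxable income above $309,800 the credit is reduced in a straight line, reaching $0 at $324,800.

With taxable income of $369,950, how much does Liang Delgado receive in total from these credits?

Veteran's Credit: 10% of the $74,550 excess over $295,400 is $7,455; credit = $8,525 − $7,455 = $1,070.
Health Coverage Credit: income exceeds $308,600 by $61,350 → 123 increments × $200 = $24,600 ≥ base, so the credit is $0.
Low-Income Housing Credit: $369,950 is at or above $324,800, so the credit is $0.
Total: $1,070 + $0 + $0 = $1,070.

$1,070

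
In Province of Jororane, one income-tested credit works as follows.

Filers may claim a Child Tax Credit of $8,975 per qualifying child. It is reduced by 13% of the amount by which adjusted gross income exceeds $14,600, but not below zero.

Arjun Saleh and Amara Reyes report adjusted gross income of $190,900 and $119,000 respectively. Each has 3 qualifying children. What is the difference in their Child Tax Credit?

$9,347

Arjun ($190,900): Child Tax Credit: base = 3 × $8,975 = $26,925. 13% of the $176,300 excess over $14,600 is $22,919; credit = $26,925 − $22,919 = $4,006.
Amara ($119,000): Child Tax Credit: base = 3 × $8,975 = $26,925. 13% of the $104,400 excess over $14,600 is $13,572; credit = $26,925 − $13,572 = $13,353.
Difference: |$4,006 − $13,353| = $9,347.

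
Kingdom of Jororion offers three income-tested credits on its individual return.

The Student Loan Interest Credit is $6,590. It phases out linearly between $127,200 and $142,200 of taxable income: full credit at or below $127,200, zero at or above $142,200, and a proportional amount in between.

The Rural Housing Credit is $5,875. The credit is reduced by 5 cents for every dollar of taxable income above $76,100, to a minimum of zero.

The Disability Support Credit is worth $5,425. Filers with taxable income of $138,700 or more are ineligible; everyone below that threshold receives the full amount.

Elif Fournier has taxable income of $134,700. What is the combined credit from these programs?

$11,665

Student Loan Interest Credit: $134,700 is $7,500 into a $15,000 phase-out range, leaving 7,500/15,000 of the credit: $6,590 × 7,500/15,000 = $3,295.
Rural Housing Credit: 5% of the $58,600 excess over $76,100 is $2,930; credit = $5,875 − $2,930 = $2,945.
Disability Support Credit: $134,700 is below the $138,700 cutoff, so the full $5,425 applies.
Total: $3,295 + $2,945 + $5,425 = $11,665.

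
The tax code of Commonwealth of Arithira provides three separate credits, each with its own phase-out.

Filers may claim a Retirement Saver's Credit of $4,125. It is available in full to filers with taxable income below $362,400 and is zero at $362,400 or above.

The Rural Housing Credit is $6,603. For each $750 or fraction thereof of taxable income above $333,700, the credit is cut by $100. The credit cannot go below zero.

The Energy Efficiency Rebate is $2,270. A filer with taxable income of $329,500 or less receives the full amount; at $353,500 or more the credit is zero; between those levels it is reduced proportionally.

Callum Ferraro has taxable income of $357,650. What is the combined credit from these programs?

$7,528

Retirement Saver's Credit: $357,650 is below the $362,400 cutoff, so the full $4,125 applies.
Rural Housing Credit: income exceeds $333,700 by $23,950, which is 32 full-or-partial $750 increments; reduction = 32 × $100 = $3,200, leaving $3,403.
Energy Efficiency Rebate: $357,650 is at or above $353,500, so the credit is $0.
Total: $4,125 + $3,403 + $0 = $7,528.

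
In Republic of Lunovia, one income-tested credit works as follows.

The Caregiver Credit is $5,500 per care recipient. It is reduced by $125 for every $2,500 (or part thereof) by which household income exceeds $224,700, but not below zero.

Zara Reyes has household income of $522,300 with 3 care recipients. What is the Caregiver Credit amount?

Caregiver Credit: base = 3 × $5,500 = $16,500. income exceeds $224,700 by $297,600, which is 120 full-or-partial $2,500 increments; reduction = 120 × $125 = $15,000, leaving $1,500.

$1,500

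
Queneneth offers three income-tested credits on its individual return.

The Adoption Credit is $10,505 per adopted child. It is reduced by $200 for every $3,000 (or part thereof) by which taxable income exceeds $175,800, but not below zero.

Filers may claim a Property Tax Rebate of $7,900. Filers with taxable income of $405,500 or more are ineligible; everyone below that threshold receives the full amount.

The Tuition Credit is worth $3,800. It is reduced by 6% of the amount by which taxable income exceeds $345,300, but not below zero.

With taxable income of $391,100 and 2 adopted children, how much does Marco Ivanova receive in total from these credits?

$15,562

Adoption Credit: base = 2 × $10,505 = $21,010. income exceeds $175,800 by $215,300, which is 72 full-or-partial $3,000 increments; reduction = 72 × $200 = $14,400, leaving $6,610.
Property Tax Rebate: $391,100 is below the $405,500 cutoff, so the full $7,900 applies.
Tuition Credit: 6% of the $45,800 excess over $345,300 is $2,748; credit = $3,800 − $2,748 = $1,052.
Total: $6,610 + $7,900 + $1,052 = $15,562.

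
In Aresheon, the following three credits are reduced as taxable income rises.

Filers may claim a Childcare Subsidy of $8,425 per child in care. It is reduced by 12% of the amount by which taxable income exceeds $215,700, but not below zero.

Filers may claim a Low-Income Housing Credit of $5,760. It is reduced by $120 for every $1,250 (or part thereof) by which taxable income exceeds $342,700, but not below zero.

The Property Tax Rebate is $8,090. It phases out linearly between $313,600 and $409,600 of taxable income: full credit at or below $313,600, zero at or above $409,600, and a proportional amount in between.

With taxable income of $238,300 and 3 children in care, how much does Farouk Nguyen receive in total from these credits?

Childcare Subsidy: base = 3 × $8,425 = $25,275. 12% of the $22,600 excess over $215,700 is $2,712; credit = $25,275 − $2,712 = $22,563.
Low-Income Housing Credit: $238,300 is at or below the $342,700 threshold, so the full $5,760 applies.
Property Tax Rebate: $238,300 is at or below the $313,600 threshold, so the full $8,090 applies.
Total: $22,563 + $5,760 + $8,090 = $36,413.

$36,413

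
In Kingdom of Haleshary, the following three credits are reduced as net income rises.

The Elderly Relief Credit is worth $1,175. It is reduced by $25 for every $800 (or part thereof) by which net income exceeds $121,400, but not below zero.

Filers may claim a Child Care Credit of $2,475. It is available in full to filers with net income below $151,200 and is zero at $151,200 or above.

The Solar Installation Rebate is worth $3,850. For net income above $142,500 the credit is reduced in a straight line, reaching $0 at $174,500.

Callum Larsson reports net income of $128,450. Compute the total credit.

$7,275

Elderly Relief Credit: income exceeds $121,400 by $7,050, which is 9 full-or-partial $800 increments; reduction = 9 × $25 = $225, leaving $950.
Child Care Credit: $128,450 is below the $151,200 cutoff, so the full $2,475 applies.
Solar Installation Rebate: $128,450 is at or below the $142,500 threshold, so the full $3,850 applies.
Total: $950 + $2,475 + $3,850 = $7,275.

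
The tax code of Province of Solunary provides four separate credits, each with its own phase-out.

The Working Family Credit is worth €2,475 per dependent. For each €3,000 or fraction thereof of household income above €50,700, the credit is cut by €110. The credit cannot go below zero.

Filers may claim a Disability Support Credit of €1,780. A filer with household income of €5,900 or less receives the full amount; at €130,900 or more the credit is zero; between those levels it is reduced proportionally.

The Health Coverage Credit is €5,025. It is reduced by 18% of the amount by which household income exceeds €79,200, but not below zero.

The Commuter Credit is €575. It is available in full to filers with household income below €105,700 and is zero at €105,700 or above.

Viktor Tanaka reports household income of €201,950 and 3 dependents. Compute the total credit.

€1,815

Working Family Credit: base = 3 × €2,475 = €7,425. income exceeds €50,700 by €151,250, which is 51 full-or-partial €3,000 increments; reduction = 51 × €110 = €5,610, leaving €1,815.
Disability Support Credit: €201,950 is at or above €130,900, so the credit is €0.
Health Coverage Credit: 18% of the €122,750 excess over €79,200 is €22,095 ≥ base, so the credit is €0.
Commuter Credit: €201,950 meets or exceeds the €105,700 cutoff, so the credit is €0.
Total: €1,815 + €0 + €0 + €0 = €1,815.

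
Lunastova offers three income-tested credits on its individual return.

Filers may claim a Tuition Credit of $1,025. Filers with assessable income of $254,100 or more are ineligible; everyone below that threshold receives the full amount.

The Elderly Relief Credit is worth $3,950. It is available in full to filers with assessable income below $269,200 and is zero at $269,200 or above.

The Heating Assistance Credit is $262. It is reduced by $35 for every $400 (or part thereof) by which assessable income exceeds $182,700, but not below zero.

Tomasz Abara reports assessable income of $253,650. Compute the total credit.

$4,975

Tuition Credit: $253,650 is below the $254,100 cutoff, so the full $1,025 applies.
Elderly Relief Credit: $253,650 is below the $269,200 cutoff, so the full $3,950 applies.
Heating Assistance Credit: income exceeds $182,700 by $70,950 → 178 increments × $35 = $6,230 ≥ base, so the credit is $0.
Total: $1,025 + $3,950 + $0 = $4,975.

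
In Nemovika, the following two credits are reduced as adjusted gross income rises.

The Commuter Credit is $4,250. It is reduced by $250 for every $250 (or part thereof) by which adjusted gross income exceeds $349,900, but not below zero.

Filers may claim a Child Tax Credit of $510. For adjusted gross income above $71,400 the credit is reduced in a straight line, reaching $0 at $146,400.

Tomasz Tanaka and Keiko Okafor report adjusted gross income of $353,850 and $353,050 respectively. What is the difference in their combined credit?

$750

Tomasz ($353,850): Commuter Credit: income exceeds $349,900 by $3,950, which is 16 full-or-partial $250 increments; reduction = 16 × $250 = $4,000, leaving $250. Child Tax Credit: $353,850 is at or above $146,400, so the credit is $0. total $250 + $0 = $250
Keiko ($353,050): Commuter Credit: income exceeds $349,900 by $3,150, which is 13 full-or-partial $250 increments; reduction = 13 × $250 = $3,250, leaving $1,000. Child Tax Credit: $353,050 is at or above $146,400, so the credit is $0. total $1,000 + $0 = $1,000
Difference: |$250 − $1,000| = $750.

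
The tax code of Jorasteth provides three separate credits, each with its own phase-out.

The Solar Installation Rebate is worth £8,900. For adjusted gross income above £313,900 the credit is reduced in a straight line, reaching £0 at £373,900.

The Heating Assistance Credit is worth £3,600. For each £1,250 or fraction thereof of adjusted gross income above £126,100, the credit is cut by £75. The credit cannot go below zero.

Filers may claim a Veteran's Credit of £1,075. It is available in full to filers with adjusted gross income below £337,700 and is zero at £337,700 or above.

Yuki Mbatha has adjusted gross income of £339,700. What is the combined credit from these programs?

£5,073

Solar Installation Rebate: £339,700 is £25,800 into a £60,000 phase-out range, leaving 34,200/60,000 of the credit: £8,900 × 34,200/60,000 = £5,073.
Heating Assistance Credit: income exceeds £126,100 by £213,600 → 171 increments × £75 = £12,825 ≥ base, so the credit is £0.
Veteran's Credit: £339,700 meets or exceeds the £337,700 cutoff, so the credit is £0.
Total: £5,073 + £0 + £0 = £5,073.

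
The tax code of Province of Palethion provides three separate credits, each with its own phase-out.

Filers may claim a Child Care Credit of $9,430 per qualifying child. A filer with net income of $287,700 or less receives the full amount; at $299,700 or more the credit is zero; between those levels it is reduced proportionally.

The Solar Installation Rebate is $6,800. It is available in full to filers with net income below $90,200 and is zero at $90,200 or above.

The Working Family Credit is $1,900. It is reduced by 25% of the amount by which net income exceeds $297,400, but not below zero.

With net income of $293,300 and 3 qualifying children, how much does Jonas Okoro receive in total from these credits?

$16,988

Child Care Credit: base = 3 × $9,430 = $28,290. $293,300 is $5,600 into a $12,000 phase-out range, leaving 6,400/12,000 of the credit: $28,290 × 6,400/12,000 = $15,088.
Solar Installation Rebate: $293,300 meets or exceeds the $90,200 cutoff, so the credit is $0.
Working Family Credit: $293,300 is at or below the $297,400 threshold, so the full $1,900 applies.
Total: $15,088 + $0 + $1,900 = $16,988.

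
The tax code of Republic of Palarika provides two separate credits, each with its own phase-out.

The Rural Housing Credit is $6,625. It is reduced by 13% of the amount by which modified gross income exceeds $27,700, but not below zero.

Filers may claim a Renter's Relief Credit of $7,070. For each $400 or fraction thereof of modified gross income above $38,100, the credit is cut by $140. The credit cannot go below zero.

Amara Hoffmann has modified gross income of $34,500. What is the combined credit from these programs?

$12,811

Rural Housing Credit: 13% of the $6,800 excess over $27,700 is $884; credit = $6,625 − $884 = $5,741.
Renter's Relief Credit: $34,500 is at or below the $38,100 threshold, so the full $7,070 applies.
Total: $5,741 + $7,070 = $12,811.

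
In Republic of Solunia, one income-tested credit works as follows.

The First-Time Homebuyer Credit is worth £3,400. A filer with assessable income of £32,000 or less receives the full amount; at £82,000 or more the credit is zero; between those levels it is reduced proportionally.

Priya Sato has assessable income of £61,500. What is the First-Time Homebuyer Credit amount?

First-Time Homebuyer Credit: £61,500 is £29,500 into a £50,000 phase-out range, leaving 20,500/50,000 of the credit: £3,400 × 20,500/50,000 = £1,394.

£1,394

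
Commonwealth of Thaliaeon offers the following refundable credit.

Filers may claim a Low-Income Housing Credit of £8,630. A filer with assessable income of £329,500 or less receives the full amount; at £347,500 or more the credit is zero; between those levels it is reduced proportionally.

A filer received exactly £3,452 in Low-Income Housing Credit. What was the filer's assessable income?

£340,300

£3,452 is 3,452/8,630 of the full £8,630, so 5,178/8,630 of the £18,000 range has been used: income = £329,500 + £18,000 × 5,178/8,630 = £340,300.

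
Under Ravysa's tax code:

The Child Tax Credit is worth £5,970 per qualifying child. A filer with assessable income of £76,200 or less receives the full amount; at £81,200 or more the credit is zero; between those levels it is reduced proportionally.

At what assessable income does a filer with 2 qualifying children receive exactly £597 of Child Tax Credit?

Full credit = 2 × £5,970 = £11,940.
£597 is 597/11,940 of the full £11,940, so 11,343/11,940 of the £5,000 range has been used: income = £76,200 + £5,000 × 11,343/11,940 = £80,950.

£80,950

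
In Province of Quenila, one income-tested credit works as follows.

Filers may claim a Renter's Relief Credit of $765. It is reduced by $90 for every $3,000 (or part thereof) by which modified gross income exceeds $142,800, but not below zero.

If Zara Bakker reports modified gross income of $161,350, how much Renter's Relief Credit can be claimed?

$135

Renter's Relief Credit: income exceeds $142,800 by $18,550, which is 7 full-or-partial $3,000 increments; reduction = 7 × $90 = $630, leaving $135.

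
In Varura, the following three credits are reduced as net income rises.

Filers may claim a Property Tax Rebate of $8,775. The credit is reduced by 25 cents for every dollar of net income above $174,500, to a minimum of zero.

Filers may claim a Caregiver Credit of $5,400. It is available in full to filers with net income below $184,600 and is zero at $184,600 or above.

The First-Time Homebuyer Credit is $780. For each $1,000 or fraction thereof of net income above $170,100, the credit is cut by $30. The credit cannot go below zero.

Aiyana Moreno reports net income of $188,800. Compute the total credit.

Property Tax Rebate: 25% of the $14,300 excess over $174,500 is $3,575; credit = $8,775 − $3,575 = $5,200.
Caregiver Credit: $188,800 meets or exceeds the $184,600 cutoff, so the credit is $0.
First-Time Homebuyer Credit: income exceeds $170,100 by $18,700, which is 19 full-or-partial $1,000 increments; reduction = 19 × $30 = $570, leaving $210.
Total: $5,200 + $0 + $210 = $5,410.

$5,410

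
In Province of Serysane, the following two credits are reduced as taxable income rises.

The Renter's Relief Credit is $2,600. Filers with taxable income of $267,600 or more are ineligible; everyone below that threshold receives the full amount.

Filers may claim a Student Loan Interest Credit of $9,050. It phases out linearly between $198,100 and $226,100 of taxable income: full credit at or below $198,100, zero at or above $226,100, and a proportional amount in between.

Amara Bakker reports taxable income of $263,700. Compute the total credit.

$2,600

Renter's Relief Credit: $263,700 is below the $267,600 cutoff, so the full $2,600 applies.
Student Loan Interest Credit: $263,700 is at or above $226,100, so the credit is $0.
Total: $2,600 + $0 = $2,600.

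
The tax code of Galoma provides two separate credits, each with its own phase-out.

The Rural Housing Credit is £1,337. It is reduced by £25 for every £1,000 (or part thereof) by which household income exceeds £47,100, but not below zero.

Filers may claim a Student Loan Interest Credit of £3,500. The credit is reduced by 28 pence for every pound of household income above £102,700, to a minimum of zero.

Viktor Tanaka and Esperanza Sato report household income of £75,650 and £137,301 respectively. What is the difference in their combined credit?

Viktor (£75,650): Rural Housing Credit: income exceeds £47,100 by £28,550, which is 29 full-or-partial £1,000 increments; reduction = 29 × £25 = £725, leaving £612. Student Loan Interest Credit: £75,650 is at or below the £102,700 threshold, so the full £3,500 applies. total £612 + £3,500 = £4,112
Esperanza (£137,301): Rural Housing Credit: income exceeds £47,100 by £90,201 → 91 increments × £25 = £2,275 ≥ base, so the credit is £0. Student Loan Interest Credit: 28% of the £34,601 excess over £102,700 is £9,688.28 ≥ base, so the credit is £0. total £0 + £0 = £0
Difference: |£4,112 − £0| = £4,112.

£4,112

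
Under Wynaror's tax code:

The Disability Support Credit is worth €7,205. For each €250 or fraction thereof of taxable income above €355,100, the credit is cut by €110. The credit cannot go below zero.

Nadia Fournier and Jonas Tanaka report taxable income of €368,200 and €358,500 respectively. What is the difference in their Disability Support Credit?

Nadia (€368,200): Disability Support Credit: income exceeds €355,100 by €13,100, which is 53 full-or-partial €250 increments; reduction = 53 × €110 = €5,830, leaving €1,375.
Jonas (€358,500): Disability Support Credit: income exceeds €355,100 by €3,400, which is 14 full-or-partial €250 increments; reduction = 14 × €110 = €1,540, leaving €5,665.
Difference: |€1,375 − €5,665| = €4,290.

€4,290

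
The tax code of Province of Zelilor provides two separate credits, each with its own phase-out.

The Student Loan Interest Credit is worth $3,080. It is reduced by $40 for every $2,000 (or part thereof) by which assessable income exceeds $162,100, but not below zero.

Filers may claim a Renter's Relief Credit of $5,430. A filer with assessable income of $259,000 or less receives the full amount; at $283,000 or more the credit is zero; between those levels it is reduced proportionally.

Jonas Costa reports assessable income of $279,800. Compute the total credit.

$1,444

Student Loan Interest Credit: income exceeds $162,100 by $117,700, which is 59 full-or-partial $2,000 increments; reduction = 59 × $40 = $2,360, leaving $720.
Renter's Relief Credit: $279,800 is $20,800 into a $24,000 phase-out range, leaving 3,200/24,000 of the credit: $5,430 × 3,200/24,000 = $724.
Total: $720 + $724 = $1,444.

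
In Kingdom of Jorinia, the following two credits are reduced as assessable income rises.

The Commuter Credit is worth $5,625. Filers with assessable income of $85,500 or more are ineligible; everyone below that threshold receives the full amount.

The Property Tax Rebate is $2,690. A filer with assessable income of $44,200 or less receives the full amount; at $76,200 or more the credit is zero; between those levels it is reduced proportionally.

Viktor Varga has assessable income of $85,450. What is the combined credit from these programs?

$5,625

Commuter Credit: $85,450 is below the $85,500 cutoff, so the full $5,625 applies.
Property Tax Rebate: $85,450 is at or above $76,200, so the credit is $0.
Total: $5,625 + $0 = $5,625.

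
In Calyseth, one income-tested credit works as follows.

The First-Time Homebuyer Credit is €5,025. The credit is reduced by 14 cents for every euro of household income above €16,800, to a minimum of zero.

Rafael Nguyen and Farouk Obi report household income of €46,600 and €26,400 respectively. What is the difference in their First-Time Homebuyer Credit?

€2,828

Rafael (€46,600): First-Time Homebuyer Credit: 14% of the €29,800 excess over €16,800 is €4,172; credit = €5,025 − €4,172 = €853.
Farouk (€26,400): First-Time Homebuyer Credit: 14% of the €9,600 excess over €16,800 is €1,344; credit = €5,025 − €1,344 = €3,681.
Difference: |€853 − €3,681| = €2,828.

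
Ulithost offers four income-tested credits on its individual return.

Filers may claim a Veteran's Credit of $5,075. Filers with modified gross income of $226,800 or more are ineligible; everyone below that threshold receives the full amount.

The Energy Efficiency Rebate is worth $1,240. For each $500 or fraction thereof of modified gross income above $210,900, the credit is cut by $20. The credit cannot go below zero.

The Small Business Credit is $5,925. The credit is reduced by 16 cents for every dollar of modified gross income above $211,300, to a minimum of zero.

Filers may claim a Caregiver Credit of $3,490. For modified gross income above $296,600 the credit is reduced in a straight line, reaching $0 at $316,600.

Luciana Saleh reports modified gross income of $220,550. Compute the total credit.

$13,850

Veteran's Credit: $220,550 is below the $226,800 cutoff, so the full $5,075 applies.
Energy Efficiency Rebate: income exceeds $210,900 by $9,650, which is 20 full-or-partial $500 increments; reduction = 20 × $20 = $400, leaving $840.
Small Business Credit: 16% of the $9,250 excess over $211,300 is $1,480; credit = $5,925 − $1,480 = $4,445.
Caregiver Credit: $220,550 is at or below the $296,600 threshold, so the full $3,490 applies.
Total: $5,075 + $840 + $4,445 + $3,490 = $13,850.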